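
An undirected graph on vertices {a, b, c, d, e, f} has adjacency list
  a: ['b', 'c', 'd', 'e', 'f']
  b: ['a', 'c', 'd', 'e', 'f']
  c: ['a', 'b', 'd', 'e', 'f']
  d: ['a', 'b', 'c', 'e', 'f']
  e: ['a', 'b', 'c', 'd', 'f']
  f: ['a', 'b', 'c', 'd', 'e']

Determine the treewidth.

A width-5 tree decomposition is:
Bags: B1 = {a, b, c, d, e, f}
Tree: (single bag)
With just one bag of size 6, the width is 6 − 1 = 5, so tw(G) ≤ 5. On the other hand G contains the 6-clique {a, b, c, d, e, f}. A clique must lie in a single bag of any decomposition, so no decomposition can have width below 5. The upper and lower bounds meet at 5, so that is the treewidth.

5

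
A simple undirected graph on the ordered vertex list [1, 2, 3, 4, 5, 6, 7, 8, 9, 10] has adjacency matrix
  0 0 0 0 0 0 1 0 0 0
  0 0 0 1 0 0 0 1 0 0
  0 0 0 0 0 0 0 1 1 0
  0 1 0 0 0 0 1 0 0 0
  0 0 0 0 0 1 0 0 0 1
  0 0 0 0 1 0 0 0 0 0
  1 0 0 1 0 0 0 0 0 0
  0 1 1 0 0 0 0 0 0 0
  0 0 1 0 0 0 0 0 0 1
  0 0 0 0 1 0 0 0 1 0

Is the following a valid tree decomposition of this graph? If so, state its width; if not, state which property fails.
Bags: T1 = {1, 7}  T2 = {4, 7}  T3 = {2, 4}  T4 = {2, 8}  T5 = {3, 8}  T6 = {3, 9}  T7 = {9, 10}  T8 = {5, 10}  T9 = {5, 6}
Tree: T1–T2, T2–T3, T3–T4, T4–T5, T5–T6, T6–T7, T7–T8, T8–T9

Yes; width 1.

Checking the three conditions: (i) the bags cover all of {1, 2, 3, 4, 5, 6, 7, 8, 9, 10}; (ii) for each edge, some bag contains both endpoints; (iii) the bags containing any fixed vertex form a subtree. All hold, so the decomposition is valid with width 2 − 1 = 1.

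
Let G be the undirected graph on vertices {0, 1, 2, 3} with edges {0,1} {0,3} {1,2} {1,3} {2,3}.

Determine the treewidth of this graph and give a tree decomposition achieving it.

Treewidth 2.
Bags: B1 = {0, 1, 3}  B2 = {1, 2, 3}
Tree: B1–B2

Each bag holds 3 vertices, so the decomposition has width 2, which upper-bounds the treewidth. For the lower bound, the 3 vertices {0, 1, 3} are pairwise adjacent, and any tree decomposition puts a clique entirely inside one bag — forcing width ≥ 2. Hence tw(G) = 2 exactly.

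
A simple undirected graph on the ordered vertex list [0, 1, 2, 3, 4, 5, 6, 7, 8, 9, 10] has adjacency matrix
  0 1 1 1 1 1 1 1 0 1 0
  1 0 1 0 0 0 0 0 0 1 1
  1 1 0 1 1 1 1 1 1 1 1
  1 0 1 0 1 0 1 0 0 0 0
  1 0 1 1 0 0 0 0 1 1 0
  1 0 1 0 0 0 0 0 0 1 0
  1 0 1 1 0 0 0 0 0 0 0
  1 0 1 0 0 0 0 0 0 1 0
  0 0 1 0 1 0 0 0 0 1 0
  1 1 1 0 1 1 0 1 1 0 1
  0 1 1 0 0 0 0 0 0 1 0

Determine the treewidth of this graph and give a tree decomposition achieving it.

Every bag has size at most 4, so the width is 4 − 1 = 3 and tw(G) ≤ 3. On the other hand G contains the 4-clique {0, 1, 2, 9}. A clique must lie in a single bag of any decomposition, so no decomposition can have width below 3. The upper and lower bounds meet at 3, so that is the treewidth.

Treewidth 3.
One optimal decomposition is:
Bags: B1 = {0, 2, 5, 9}  B2 = {0, 1, 2, 9}  B3 = {0, 2, 7, 9}  B4 = {0, 2, 4, 9}  B5 = {0, 2, 3, 4}  B6 = {1, 2, 9, 10}  B7 = {0, 2, 3, 6}  B8 = {2, 4, 8, 9}
Tree: B1–B2, B1–B3, B2–B4, B4–B5, B2–B6, B5–B7, B4–B8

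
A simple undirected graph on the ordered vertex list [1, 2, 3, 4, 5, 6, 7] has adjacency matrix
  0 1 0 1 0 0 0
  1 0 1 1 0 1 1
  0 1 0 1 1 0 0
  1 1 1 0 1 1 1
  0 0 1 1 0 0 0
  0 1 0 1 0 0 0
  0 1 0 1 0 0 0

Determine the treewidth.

A width-2 tree decomposition is:
Bags: B1 = {2, 4, 6}  B2 = {2, 3, 4}  B3 = {3, 4, 5}  B4 = {1, 2, 4}  B5 = {2, 4, 7}
Tree: B1–B2, B2–B3, B1–B4, B4–B5
The largest bag has 3 vertices, giving width 2; this decomposition certifies tw(G) ≤ 2. For the lower bound, the 3 vertices {1, 2, 4} are pairwise adjacent, and any tree decomposition puts a clique entirely inside one bag — forcing width ≥ 2. Combining the bounds, tw(G) = 2.

2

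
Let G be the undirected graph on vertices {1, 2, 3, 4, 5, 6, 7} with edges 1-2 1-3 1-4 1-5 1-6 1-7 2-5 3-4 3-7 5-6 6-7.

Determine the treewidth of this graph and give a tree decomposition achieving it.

Treewidth 2.
One optimal decomposition is:
Bags: B1 = {1, 3, 7}  B2 = {1, 6, 7}  B3 = {1, 5, 6}  B4 = {1, 3, 4}  B5 = {1, 2, 5}
Tree: B1–B2, B2–B3, B1–B4, B3–B5

Every bag has size at most 3, so the width is 3 − 1 = 2 and tw(G) ≤ 2. On the other hand G contains the 3-clique {1, 2, 5}. A clique must lie in a single bag of any decomposition, so no decomposition can have width below 2. Hence tw(G) = 2 exactly.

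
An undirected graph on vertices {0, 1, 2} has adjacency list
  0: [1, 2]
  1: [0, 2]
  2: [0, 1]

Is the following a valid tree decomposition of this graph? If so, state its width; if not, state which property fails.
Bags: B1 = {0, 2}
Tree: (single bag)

No — vertex 1 appears in no bag.

A tree decomposition must satisfy three properties: every vertex lies in some bag; for every edge, both endpoints lie together in some bag; and for every vertex, the bags containing it form a connected subtree. Here vertex 1 appears in no bag, so the decomposition is invalid.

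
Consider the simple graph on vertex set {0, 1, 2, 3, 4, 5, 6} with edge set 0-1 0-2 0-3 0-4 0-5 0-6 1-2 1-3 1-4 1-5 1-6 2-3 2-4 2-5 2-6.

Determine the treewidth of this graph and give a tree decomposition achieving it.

Each bag holds 4 vertices, so the decomposition has width 3, which upper-bounds the treewidth. For the lower bound, the 4 vertices {0, 1, 2, 3} are pairwise adjacent, and any tree decomposition puts a clique entirely inside one bag — forcing width ≥ 3. Combining the bounds, tw(G) = 3.

Treewidth 3.
One such decomposition:
Bags: B1 = {0, 1, 2, 5}  B2 = {0, 1, 2, 3}  B3 = {0, 1, 2, 6}  B4 = {0, 1, 2, 4}
Tree: B1–B2, B1–B3, B2–B4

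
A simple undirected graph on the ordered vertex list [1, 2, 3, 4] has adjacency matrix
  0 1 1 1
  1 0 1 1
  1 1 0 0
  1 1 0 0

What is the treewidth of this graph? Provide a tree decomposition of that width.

The largest bag has 3 vertices, giving width 2; this decomposition certifies tw(G) ≤ 2. Conversely, {1, 2, 3} is a clique of size 3, and the vertices of any clique must share a bag in every tree decomposition; so some bag has ≥ 3 vertices and tw(G) ≥ 2. Hence tw(G) = 2 exactly.

Treewidth 2.
One optimal decomposition is:
Bags: B1 = {1, 2, 4}  B2 = {1, 2, 3}
Tree: B1–B2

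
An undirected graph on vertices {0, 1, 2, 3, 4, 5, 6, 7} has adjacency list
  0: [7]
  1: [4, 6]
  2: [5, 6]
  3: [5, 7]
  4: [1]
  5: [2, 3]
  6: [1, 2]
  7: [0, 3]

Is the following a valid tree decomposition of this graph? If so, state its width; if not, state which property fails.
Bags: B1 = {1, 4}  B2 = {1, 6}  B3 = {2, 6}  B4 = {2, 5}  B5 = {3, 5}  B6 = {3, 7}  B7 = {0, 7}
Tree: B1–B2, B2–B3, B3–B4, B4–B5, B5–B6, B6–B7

Yes; width 1.

Checking the three conditions: (i) the bags cover all of {0, 1, 2, 3, 4, 5, 6, 7}; (ii) for each edge, some bag contains both endpoints; (iii) the bags containing any fixed vertex form a subtree. All hold, so the decomposition is valid with width 2 − 1 = 1.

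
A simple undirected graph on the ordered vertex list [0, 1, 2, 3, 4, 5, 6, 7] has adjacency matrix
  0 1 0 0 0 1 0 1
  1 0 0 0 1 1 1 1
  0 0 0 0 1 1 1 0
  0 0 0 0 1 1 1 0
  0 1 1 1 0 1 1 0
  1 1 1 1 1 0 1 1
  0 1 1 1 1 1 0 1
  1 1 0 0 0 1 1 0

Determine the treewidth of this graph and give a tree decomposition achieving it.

Treewidth 3.
One optimal decomposition is:
Bags: B1 = {2, 4, 5, 6}  B2 = {1, 4, 5, 6}  B3 = {1, 5, 6, 7}  B4 = {3, 4, 5, 6}  B5 = {0, 1, 5, 7}
Tree: B1–B2, B2–B3, B2–B4, B3–B5

Every bag has size at most 4, so the width is 4 − 1 = 3 and tw(G) ≤ 3. On the other hand G contains the 4-clique {0, 1, 5, 7}. A clique must lie in a single bag of any decomposition, so no decomposition can have width below 3. Hence tw(G) = 3 exactly.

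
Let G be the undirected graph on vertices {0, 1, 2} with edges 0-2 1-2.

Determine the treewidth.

A width-1 tree decomposition is:
Bags: B1 = {1, 2}  B2 = {0, 2}
Tree: B1–B2
Each bag holds 2 vertices, so the decomposition has width 1, which upper-bounds the treewidth. G has an edge, so its treewidth is at least 1. The upper and lower bounds meet at 1, so that is the treewidth.

1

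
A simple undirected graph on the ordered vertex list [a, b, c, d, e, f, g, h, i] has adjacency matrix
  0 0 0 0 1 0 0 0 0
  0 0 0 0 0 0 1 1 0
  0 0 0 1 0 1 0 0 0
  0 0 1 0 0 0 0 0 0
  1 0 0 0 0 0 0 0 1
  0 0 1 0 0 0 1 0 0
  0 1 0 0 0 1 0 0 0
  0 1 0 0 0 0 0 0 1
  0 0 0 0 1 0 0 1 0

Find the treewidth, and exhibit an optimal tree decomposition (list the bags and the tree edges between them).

Each bag holds 2 vertices, so the decomposition has width 1, which upper-bounds the treewidth. G has an edge, so its treewidth is at least 1. Hence tw(G) = 1 exactly.

Treewidth 1.
One optimal decomposition is:
Bags: B1 = {a, e}  B2 = {e, i}  B3 = {h, i}  B4 = {b, h}  B5 = {b, g}  B6 = {f, g}  B7 = {c, f}  B8 = {c, d}
Tree: B1–B2, B2–B3, B3–B4, B4–B5, B5–B6, B6–B7, B7–B8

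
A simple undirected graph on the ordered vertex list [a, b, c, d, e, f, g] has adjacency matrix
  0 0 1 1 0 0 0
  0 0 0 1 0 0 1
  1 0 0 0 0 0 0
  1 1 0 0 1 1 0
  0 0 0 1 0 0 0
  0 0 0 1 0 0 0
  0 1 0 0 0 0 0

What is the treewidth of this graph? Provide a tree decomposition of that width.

Every bag has size at most 2, so the width is 2 − 1 = 1 and tw(G) ≤ 1. Any graph with an edge has treewidth ≥ 1, and G has the edge d–a. Combining the bounds, tw(G) = 1.

Treewidth 1.
Bags: B1 = {a, d}  B2 = {d, e}  B3 = {a, c}  B4 = {b, d}  B5 = {b, g}  B6 = {d, f}
Tree: B1–B2, B1–B3, B1–B4, B4–B5, B1–B6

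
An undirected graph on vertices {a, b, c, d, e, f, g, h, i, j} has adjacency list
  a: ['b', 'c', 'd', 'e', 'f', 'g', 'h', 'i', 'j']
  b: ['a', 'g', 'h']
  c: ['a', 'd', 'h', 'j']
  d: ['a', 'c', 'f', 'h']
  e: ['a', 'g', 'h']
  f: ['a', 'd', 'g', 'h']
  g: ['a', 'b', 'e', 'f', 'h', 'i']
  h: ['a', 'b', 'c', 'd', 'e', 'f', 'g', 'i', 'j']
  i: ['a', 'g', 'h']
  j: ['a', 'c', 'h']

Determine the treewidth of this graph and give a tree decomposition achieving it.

Treewidth 3.
One such decomposition:
Bags: B1 = {a, g, h, i}  B2 = {a, f, g, h}  B3 = {a, d, f, h}  B4 = {a, b, g, h}  B5 = {a, c, d, h}  B6 = {a, c, h, j}  B7 = {a, e, g, h}
Tree: B1–B2, B2–B3, B2–B4, B3–B5, B5–B6, B2–B7

Every bag has size at most 4, so the width is 4 − 1 = 3 and tw(G) ≤ 3. Conversely, {a, c, d, h} is a clique of size 4, and the vertices of any clique must share a bag in every tree decomposition; so some bag has ≥ 4 vertices and tw(G) ≥ 3. Therefore the treewidth is 3.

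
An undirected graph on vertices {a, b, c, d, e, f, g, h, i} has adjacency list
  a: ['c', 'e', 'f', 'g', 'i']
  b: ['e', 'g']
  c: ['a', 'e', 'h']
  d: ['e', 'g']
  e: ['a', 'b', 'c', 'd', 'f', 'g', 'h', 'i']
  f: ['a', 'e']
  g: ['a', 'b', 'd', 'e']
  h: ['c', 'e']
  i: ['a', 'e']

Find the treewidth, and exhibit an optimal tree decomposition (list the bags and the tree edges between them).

The largest bag has 3 vertices, giving width 2; this decomposition certifies tw(G) ≤ 2. Conversely, {d, e, g} is a clique of size 3, and the vertices of any clique must share a bag in every tree decomposition; so some bag has ≥ 3 vertices and tw(G) ≥ 2. Therefore the treewidth is 2.

Treewidth 2.
Bags: B1 = {a, e, f}  B2 = {a, c, e}  B3 = {c, e, h}  B4 = {a, e, g}  B5 = {b, e, g}  B6 = {a, e, i}  B7 = {d, e, g}
Tree: B1–B2, B2–B3, B2–B4, B4–B5, B1–B6, B4–B7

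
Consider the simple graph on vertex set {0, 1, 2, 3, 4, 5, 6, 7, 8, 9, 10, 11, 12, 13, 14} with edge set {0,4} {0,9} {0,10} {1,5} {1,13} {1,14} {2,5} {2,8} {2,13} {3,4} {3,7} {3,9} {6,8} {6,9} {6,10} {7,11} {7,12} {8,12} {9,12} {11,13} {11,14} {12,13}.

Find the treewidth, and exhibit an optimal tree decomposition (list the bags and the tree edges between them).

Treewidth 3.
One such decomposition:
Bags: B1 = {0, 3, 4, 10}  B2 = {0, 3, 9, 10}  B3 = {3, 6, 9, 10}  B4 = {3, 6, 7, 9}  B5 = {6, 7, 9, 12}  B6 = {6, 7, 8, 12}  B7 = {7, 8, 11, 12}  B8 = {8, 11, 12, 13}  B9 = {2, 8, 11, 13}  B10 = {2, 11, 13, 14}  B11 = {1, 2, 13, 14}  B12 = {1, 2, 5, 14}
Tree: B1–B2, B2–B3, B3–B4, B4–B5, B5–B6, B6–B7, B7–B8, B8–B9, B9–B10, B10–B11, B11–B12

Every bag has size at most 4, so the width is 4 − 1 = 3 and tw(G) ≤ 3. For the lower bound: the 4 vertex sets {0,4,10}, {3}, {9}, {6,7,8,12} are disjoint, each induces a connected subgraph, and every pair is joined by at least one edge of G. Contracting each set to a single vertex therefore yields K_{4} as a minor, and since treewidth is minor-monotone, tw(G) ≥ tw(K_{4}) = 3. The upper and lower bounds meet at 3, so that is the treewidth.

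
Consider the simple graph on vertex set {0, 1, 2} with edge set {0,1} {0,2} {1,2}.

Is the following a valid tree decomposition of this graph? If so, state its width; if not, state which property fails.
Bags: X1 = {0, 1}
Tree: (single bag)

No — vertex 2 appears in no bag.

A tree decomposition must satisfy three properties: every vertex lies in some bag; for every edge, both endpoints lie together in some bag; and for every vertex, the bags containing it form a connected subtree. Here vertex 2 appears in no bag, so the decomposition is invalid.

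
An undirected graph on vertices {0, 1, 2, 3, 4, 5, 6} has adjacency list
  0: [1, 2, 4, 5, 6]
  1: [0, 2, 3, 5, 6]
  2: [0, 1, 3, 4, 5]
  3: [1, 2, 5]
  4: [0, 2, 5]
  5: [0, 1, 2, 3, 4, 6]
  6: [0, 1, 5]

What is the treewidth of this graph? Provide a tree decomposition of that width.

Treewidth 3.
Bags: B1 = {0, 1, 5, 6}  B2 = {0, 1, 2, 5}  B3 = {1, 2, 3, 5}  B4 = {0, 2, 4, 5}
Tree: B1–B2, B2–B3, B2–B4

Every bag has size at most 4, so the width is 4 − 1 = 3 and tw(G) ≤ 3. For the lower bound, the 4 vertices {0, 1, 2, 5} are pairwise adjacent, and any tree decomposition puts a clique entirely inside one bag — forcing width ≥ 3. Combining the bounds, tw(G) = 3.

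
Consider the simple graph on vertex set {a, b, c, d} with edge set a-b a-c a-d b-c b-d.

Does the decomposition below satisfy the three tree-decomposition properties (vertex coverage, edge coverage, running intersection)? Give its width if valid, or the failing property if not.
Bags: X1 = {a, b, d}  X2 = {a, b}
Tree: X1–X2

No — vertex c appears in no bag.

A tree decomposition must satisfy three properties: every vertex lies in some bag; for every edge, both endpoints lie together in some bag; and for every vertex, the bags containing it form a connected subtree. Here vertex c appears in no bag, so the decomposition is invalid.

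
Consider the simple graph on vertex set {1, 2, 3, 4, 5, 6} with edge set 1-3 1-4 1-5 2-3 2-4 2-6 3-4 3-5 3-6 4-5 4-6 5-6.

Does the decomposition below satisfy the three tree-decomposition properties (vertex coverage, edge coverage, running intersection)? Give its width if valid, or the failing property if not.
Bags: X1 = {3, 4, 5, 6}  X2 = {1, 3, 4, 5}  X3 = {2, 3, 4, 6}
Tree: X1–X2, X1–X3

Every vertex of G appears in some bag (union = {1, 2, 3, 4, 5, 6}); every edge is covered by a bag; and for each vertex v the set of bags containing v is connected in the bag tree. The decomposition is therefore valid. The largest bag has 4 vertices, so the width is 3.

Yes; width 3.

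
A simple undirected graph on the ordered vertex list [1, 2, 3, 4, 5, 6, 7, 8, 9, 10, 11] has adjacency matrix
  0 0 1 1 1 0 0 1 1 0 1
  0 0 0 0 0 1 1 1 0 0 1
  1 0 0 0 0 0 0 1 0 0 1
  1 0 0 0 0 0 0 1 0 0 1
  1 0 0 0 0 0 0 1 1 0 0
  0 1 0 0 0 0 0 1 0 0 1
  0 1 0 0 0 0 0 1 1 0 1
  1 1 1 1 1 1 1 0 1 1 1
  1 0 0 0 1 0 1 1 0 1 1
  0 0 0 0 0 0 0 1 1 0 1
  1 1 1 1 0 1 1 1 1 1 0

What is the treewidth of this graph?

A width-3 tree decomposition is:
Bags: B1 = {8, 9, 10, 11}  B2 = {7, 8, 9, 11}  B3 = {1, 8, 9, 11}  B4 = {1, 4, 8, 11}  B5 = {2, 7, 8, 11}  B6 = {1, 3, 8, 11}  B7 = {1, 5, 8, 9}  B8 = {2, 6, 8, 11}
Tree: B1–B2, B2–B3, B3–B4, B2–B5, B3–B6, B3–B7, B5–B8
Each bag holds 4 vertices, so the decomposition has width 3, which upper-bounds the treewidth. On the other hand G contains the 4-clique {1, 8, 9, 11}. A clique must lie in a single bag of any decomposition, so no decomposition can have width below 3. Combining the bounds, tw(G) = 3.

3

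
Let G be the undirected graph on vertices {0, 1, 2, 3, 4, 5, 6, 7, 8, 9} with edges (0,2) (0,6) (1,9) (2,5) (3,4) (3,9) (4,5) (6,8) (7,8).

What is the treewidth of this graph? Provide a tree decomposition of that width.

The largest bag has 2 vertices, giving width 1; this decomposition certifies tw(G) ≤ 1. G has an edge, so its treewidth is at least 1. The upper and lower bounds meet at 1, so that is the treewidth.

Treewidth 1.
One such decomposition:
Bags: B1 = {1, 9}  B2 = {3, 9}  B3 = {3, 4}  B4 = {4, 5}  B5 = {2, 5}  B6 = {0, 2}  B7 = {0, 6}  B8 = {6, 8}  B9 = {7, 8}
Tree: B1–B2, B2–B3, B3–B4, B4–B5, B5–B6, B6–B7, B7–B8, B8–B9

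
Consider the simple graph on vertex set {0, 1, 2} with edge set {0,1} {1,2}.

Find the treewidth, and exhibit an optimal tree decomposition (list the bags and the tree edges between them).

Treewidth 1.
One such decomposition:
Bags: B1 = {0, 1}  B2 = {1, 2}
Tree: B1–B2

The largest bag has 2 vertices, giving width 1; this decomposition certifies tw(G) ≤ 1. G has an edge, so its treewidth is at least 1. Hence tw(G) = 1 exactly.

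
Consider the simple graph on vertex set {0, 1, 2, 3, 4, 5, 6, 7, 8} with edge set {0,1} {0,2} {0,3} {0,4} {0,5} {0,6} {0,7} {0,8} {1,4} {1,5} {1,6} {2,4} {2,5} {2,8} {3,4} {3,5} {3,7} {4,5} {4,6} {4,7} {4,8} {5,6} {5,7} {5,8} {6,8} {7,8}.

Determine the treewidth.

4

A width-4 tree decomposition is:
Bags: B1 = {0, 2, 4, 5, 8}  B2 = {0, 4, 5, 6, 8}  B3 = {0, 1, 4, 5, 6}  B4 = {0, 4, 5, 7, 8}  B5 = {0, 3, 4, 5, 7}
Tree: B1–B2, B2–B3, B2–B4, B4–B5
Each bag holds 5 vertices, so the decomposition has width 4, which upper-bounds the treewidth. Conversely, {0, 2, 4, 5, 8} is a clique of size 5, and the vertices of any clique must share a bag in every tree decomposition; so some bag has ≥ 5 vertices and tw(G) ≥ 4. Combining the bounds, tw(G) = 4.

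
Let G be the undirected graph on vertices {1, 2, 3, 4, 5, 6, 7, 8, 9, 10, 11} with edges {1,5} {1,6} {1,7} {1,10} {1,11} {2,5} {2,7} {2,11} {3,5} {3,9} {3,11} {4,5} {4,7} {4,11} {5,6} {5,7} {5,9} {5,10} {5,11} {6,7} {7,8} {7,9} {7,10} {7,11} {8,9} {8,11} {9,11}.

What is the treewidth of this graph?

A width-3 tree decomposition is:
Bags: B1 = {1, 5, 7, 11}  B2 = {5, 7, 9, 11}  B3 = {3, 5, 9, 11}  B4 = {2, 5, 7, 11}  B5 = {1, 5, 7, 10}  B6 = {4, 5, 7, 11}  B7 = {7, 8, 9, 11}  B8 = {1, 5, 6, 7}
Tree: B1–B2, B2–B3, B1–B4, B1–B5, B4–B6, B2–B7, B5–B8
Each bag holds 4 vertices, so the decomposition has width 3, which upper-bounds the treewidth. For the lower bound, the 4 vertices {7, 8, 9, 11} are pairwise adjacent, and any tree decomposition puts a clique entirely inside one bag — forcing width ≥ 3. The upper and lower bounds meet at 3, so that is the treewidth.

3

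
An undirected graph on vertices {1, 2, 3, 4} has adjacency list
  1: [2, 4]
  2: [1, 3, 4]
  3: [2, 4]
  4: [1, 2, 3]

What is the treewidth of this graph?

A width-2 tree decomposition is:
Bags: B1 = {1, 2, 4}  B2 = {2, 3, 4}
Tree: B1–B2
Every bag has size at most 3, so the width is 3 − 1 = 2 and tw(G) ≤ 2. On the other hand G contains the 3-clique {1, 2, 4}. A clique must lie in a single bag of any decomposition, so no decomposition can have width below 2. Combining the bounds, tw(G) = 2.

2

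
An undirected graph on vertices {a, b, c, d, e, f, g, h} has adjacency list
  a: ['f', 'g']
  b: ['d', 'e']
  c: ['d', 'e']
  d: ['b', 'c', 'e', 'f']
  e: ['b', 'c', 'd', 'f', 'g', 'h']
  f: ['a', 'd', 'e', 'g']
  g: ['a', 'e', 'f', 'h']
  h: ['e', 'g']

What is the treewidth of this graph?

A width-2 tree decomposition is:
Bags: B1 = {d, e, f}  B2 = {e, f, g}  B3 = {a, f, g}  B4 = {e, g, h}  B5 = {b, d, e}  B6 = {c, d, e}
Tree: B1–B2, B2–B3, B2–B4, B1–B5, B1–B6
The largest bag has 3 vertices, giving width 2; this decomposition certifies tw(G) ≤ 2. For the lower bound, the 3 vertices {c, d, e} are pairwise adjacent, and any tree decomposition puts a clique entirely inside one bag — forcing width ≥ 2. The upper and lower bounds meet at 2, so that is the treewidth.

2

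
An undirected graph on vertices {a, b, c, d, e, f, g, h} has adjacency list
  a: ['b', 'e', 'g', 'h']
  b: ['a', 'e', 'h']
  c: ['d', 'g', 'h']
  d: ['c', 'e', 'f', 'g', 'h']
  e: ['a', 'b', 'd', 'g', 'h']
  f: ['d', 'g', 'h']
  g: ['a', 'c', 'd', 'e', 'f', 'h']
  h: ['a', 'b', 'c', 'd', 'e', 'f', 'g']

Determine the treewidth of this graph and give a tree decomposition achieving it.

Each bag holds 4 vertices, so the decomposition has width 3, which upper-bounds the treewidth. Conversely, {d, e, g, h} is a clique of size 4, and the vertices of any clique must share a bag in every tree decomposition; so some bag has ≥ 4 vertices and tw(G) ≥ 3. Hence tw(G) = 3 exactly.

Treewidth 3.
One optimal decomposition is:
Bags: B1 = {d, e, g, h}  B2 = {d, f, g, h}  B3 = {a, e, g, h}  B4 = {a, b, e, h}  B5 = {c, d, g, h}
Tree: B1–B2, B1–B3, B3–B4, B2–B5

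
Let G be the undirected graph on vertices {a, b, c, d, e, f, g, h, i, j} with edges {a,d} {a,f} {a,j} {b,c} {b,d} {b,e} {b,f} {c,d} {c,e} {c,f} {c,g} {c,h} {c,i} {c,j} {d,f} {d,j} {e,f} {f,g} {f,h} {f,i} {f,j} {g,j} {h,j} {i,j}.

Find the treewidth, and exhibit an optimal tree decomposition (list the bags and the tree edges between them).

The largest bag has 4 vertices, giving width 3; this decomposition certifies tw(G) ≤ 3. For the lower bound, the 4 vertices {c, d, f, j} are pairwise adjacent, and any tree decomposition puts a clique entirely inside one bag — forcing width ≥ 3. Therefore the treewidth is 3.

Treewidth 3.
Bags: B1 = {c, d, f, j}  B2 = {c, f, h, j}  B3 = {b, c, d, f}  B4 = {c, f, g, j}  B5 = {c, f, i, j}  B6 = {b, c, e, f}  B7 = {a, d, f, j}
Tree: B1–B2, B1–B3, B1–B4, B2–B5, B3–B6, B1–B7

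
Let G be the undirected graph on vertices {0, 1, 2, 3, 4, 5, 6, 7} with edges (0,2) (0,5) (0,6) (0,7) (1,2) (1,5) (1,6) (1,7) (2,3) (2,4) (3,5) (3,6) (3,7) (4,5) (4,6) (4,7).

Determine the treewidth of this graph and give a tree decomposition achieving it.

Treewidth 4.
Bags: B1 = {1, 2, 5, 6, 7}  B2 = {2, 4, 5, 6, 7}  B3 = {2, 3, 5, 6, 7}  B4 = {0, 2, 5, 6, 7}
Tree: B1–B2, B2–B3, B3–B4

The largest bag has 5 vertices, giving width 4; this decomposition certifies tw(G) ≤ 4. For the lower bound: the 5 vertex sets {1,6}, {2,4}, {3,7}, {5}, {0} are disjoint, each induces a connected subgraph, and every pair is joined by at least one edge of G. Contracting each set to a single vertex therefore yields K_{5} as a minor, and since treewidth is minor-monotone, tw(G) ≥ tw(K_{5}) = 4. Therefore the treewidth is 4.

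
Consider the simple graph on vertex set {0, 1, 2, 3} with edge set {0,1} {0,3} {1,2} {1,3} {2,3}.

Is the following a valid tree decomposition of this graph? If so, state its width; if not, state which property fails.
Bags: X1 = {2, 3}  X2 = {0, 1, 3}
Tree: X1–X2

No — edge (1,2) lies in no bag.

A tree decomposition must satisfy three properties: every vertex lies in some bag; for every edge, both endpoints lie together in some bag; and for every vertex, the bags containing it form a connected subtree. Here edge (1,2) lies in no bag, so the decomposition is invalid.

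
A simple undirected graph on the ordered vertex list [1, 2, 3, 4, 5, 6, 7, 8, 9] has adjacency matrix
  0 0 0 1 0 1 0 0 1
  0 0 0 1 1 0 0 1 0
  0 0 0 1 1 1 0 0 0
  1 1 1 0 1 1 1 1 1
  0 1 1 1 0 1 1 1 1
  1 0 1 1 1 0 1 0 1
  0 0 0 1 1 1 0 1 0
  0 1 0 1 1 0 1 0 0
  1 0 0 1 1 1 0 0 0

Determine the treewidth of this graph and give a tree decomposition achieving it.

Every bag has size at most 4, so the width is 4 − 1 = 3 and tw(G) ≤ 3. Conversely, {1, 4, 6, 9} is a clique of size 4, and the vertices of any clique must share a bag in every tree decomposition; so some bag has ≥ 4 vertices and tw(G) ≥ 3. The upper and lower bounds meet at 3, so that is the treewidth.

Treewidth 3.
Bags: B1 = {1, 4, 6, 9}  B2 = {4, 5, 6, 9}  B3 = {4, 5, 6, 7}  B4 = {4, 5, 7, 8}  B5 = {3, 4, 5, 6}  B6 = {2, 4, 5, 8}
Tree: B1–B2, B2–B3, B3–B4, B2–B5, B4–B6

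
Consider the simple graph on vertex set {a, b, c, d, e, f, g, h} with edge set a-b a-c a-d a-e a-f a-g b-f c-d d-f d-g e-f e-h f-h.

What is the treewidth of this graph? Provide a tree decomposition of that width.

The largest bag has 3 vertices, giving width 2; this decomposition certifies tw(G) ≤ 2. On the other hand G contains the 3-clique {e, f, h}. A clique must lie in a single bag of any decomposition, so no decomposition can have width below 2. Hence tw(G) = 2 exactly.

Treewidth 2.
One such decomposition:
Bags: B1 = {e, f, h}  B2 = {a, e, f}  B3 = {a, b, f}  B4 = {a, d, f}  B5 = {a, d, g}  B6 = {a, c, d}
Tree: B1–B2, B2–B3, B2–B4, B4–B5, B5–B6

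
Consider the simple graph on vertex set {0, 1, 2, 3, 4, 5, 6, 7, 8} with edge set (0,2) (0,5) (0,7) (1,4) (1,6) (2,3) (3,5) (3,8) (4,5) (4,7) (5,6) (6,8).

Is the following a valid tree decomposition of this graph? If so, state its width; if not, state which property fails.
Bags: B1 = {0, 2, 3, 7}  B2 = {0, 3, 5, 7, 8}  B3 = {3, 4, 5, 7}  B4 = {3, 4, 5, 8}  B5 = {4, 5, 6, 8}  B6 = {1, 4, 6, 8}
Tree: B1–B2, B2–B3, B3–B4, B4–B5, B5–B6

No — bags containing vertex 8 are not connected in the tree.

A tree decomposition must satisfy three properties: every vertex lies in some bag; for every edge, both endpoints lie together in some bag; and for every vertex, the bags containing it form a connected subtree. Here bags containing vertex 8 are not connected in the tree, so the decomposition is invalid.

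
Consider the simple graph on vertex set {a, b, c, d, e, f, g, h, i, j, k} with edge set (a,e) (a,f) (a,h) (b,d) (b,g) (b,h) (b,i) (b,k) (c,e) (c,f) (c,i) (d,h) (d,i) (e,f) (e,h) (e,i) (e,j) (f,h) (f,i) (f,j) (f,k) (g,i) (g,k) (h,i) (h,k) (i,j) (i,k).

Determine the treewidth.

A width-3 tree decomposition is:
Bags: B1 = {b, h, i, k}  B2 = {f, h, i, k}  B3 = {e, f, h, i}  B4 = {b, d, h, i}  B5 = {c, e, f, i}  B6 = {e, f, i, j}  B7 = {a, e, f, h}  B8 = {b, g, i, k}
Tree: B1–B2, B2–B3, B1–B4, B3–B5, B5–B6, B3–B7, B1–B8
Each bag holds 4 vertices, so the decomposition has width 3, which upper-bounds the treewidth. On the other hand G contains the 4-clique {a, e, f, h}. A clique must lie in a single bag of any decomposition, so no decomposition can have width below 3. Therefore the treewidth is 3.

3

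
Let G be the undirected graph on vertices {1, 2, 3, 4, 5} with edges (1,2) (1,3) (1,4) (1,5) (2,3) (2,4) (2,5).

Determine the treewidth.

2

A width-2 tree decomposition is:
Bags: B1 = {1, 2, 3}  B2 = {1, 2, 4}  B3 = {1, 2, 5}
Tree: B1–B2, B2–B3
Every bag has size at most 3, so the width is 3 − 1 = 2 and tw(G) ≤ 2. On the other hand G contains the 3-clique {1, 2, 3}. A clique must lie in a single bag of any decomposition, so no decomposition can have width below 2. Combining the bounds, tw(G) = 2.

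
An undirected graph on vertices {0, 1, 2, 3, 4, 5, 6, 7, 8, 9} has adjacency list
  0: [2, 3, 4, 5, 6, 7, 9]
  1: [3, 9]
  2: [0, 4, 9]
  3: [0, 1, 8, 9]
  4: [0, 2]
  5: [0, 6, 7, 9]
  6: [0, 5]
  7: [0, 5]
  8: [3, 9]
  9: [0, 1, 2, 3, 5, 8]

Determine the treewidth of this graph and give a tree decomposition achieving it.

Treewidth 2.
Bags: B1 = {0, 5, 9}  B2 = {0, 2, 9}  B3 = {0, 3, 9}  B4 = {0, 5, 7}  B5 = {1, 3, 9}  B6 = {0, 2, 4}  B7 = {0, 5, 6}  B8 = {3, 8, 9}
Tree: B1–B2, B1–B3, B1–B4, B3–B5, B2–B6, B4–B7, B3–B8

Each bag holds 3 vertices, so the decomposition has width 2, which upper-bounds the treewidth. On the other hand G contains the 3-clique {0, 2, 9}. A clique must lie in a single bag of any decomposition, so no decomposition can have width below 2. Therefore the treewidth is 2.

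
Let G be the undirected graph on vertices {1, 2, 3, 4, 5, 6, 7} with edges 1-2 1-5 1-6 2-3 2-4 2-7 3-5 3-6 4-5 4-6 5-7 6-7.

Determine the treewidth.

3

A width-3 tree decomposition is:
Bags: B1 = {2, 4, 5, 6}  B2 = {2, 3, 5, 6}  B3 = {2, 5, 6, 7}  B4 = {1, 2, 5, 6}
Tree: B1–B2, B2–B3, B3–B4
The largest bag has 4 vertices, giving width 3; this decomposition certifies tw(G) ≤ 3. For the lower bound: the 4 vertex sets {4,6}, {2,3}, {5}, {7} are disjoint, each induces a connected subgraph, and every pair is joined by at least one edge of G. Contracting each set to a single vertex therefore yields K_{4} as a minor, and since treewidth is minor-monotone, tw(G) ≥ tw(K_{4}) = 3. Combining the bounds, tw(G) = 3.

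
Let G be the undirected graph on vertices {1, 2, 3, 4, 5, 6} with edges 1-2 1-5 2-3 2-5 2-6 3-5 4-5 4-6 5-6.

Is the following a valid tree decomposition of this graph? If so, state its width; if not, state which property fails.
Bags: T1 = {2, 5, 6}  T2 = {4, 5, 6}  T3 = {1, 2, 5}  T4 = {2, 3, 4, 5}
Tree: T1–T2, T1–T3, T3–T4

No — bags containing vertex 4 are not connected in the tree.

A tree decomposition must satisfy three properties: every vertex lies in some bag; for every edge, both endpoints lie together in some bag; and for every vertex, the bags containing it form a connected subtree. Here bags containing vertex 4 are not connected in the tree, so the decomposition is invalid.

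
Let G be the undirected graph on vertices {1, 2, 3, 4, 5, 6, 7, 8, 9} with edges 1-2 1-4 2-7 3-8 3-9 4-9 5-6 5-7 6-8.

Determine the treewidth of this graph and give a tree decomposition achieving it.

The largest bag has 3 vertices, giving width 2; this decomposition certifies tw(G) ≤ 2. For the lower bound, G contains the cycle 5–7–2–1–4–9–3–8–6–5, so G is not a forest; only forests have treewidth ≤ 1, hence tw(G) ≥ 2. Hence tw(G) = 2 exactly.

Treewidth 2.
Bags: B1 = {2, 5, 7}  B2 = {1, 2, 5}  B3 = {1, 4, 5}  B4 = {4, 5, 9}  B5 = {3, 5, 9}  B6 = {3, 5, 8}  B7 = {5, 6, 8}
Tree: B1–B2, B2–B3, B3–B4, B4–B5, B5–B6, B6–B7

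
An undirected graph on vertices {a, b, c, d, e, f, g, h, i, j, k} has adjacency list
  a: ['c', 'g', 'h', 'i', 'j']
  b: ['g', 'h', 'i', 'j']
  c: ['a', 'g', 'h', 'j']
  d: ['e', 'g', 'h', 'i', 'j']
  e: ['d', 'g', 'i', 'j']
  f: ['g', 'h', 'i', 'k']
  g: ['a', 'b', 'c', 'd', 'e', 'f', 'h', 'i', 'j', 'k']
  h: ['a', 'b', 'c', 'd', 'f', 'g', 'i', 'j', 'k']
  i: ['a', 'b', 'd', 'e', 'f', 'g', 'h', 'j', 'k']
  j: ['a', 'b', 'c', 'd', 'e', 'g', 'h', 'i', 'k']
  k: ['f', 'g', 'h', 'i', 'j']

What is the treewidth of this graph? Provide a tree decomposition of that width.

Treewidth 4.
Bags: B1 = {a, g, h, i, j}  B2 = {b, g, h, i, j}  B3 = {a, c, g, h, j}  B4 = {g, h, i, j, k}  B5 = {d, g, h, i, j}  B6 = {f, g, h, i, k}  B7 = {d, e, g, i, j}
Tree: B1–B2, B1–B3, B1–B4, B2–B5, B4–B6, B5–B7

Each bag holds 5 vertices, so the decomposition has width 4, which upper-bounds the treewidth. For the lower bound, the 5 vertices {d, e, g, i, j} are pairwise adjacent, and any tree decomposition puts a clique entirely inside one bag — forcing width ≥ 4. The upper and lower bounds meet at 4, so that is the treewidth.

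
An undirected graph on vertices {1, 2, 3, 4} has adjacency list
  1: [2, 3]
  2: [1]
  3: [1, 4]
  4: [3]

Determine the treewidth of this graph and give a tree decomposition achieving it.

Each bag holds 2 vertices, so the decomposition has width 1, which upper-bounds the treewidth. G has an edge, so its treewidth is at least 1. Therefore the treewidth is 1.

Treewidth 1.
One such decomposition:
Bags: B1 = {3, 4}  B2 = {1, 3}  B3 = {1, 2}
Tree: B1–B2, B2–B3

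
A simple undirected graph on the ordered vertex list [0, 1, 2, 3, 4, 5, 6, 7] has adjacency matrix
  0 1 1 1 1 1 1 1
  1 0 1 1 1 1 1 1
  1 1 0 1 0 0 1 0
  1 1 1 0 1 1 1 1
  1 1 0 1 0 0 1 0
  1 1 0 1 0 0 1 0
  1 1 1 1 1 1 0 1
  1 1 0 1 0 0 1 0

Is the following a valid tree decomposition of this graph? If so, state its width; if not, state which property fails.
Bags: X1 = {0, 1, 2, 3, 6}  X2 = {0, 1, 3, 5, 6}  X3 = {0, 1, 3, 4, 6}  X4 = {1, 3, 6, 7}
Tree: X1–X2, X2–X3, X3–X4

A tree decomposition must satisfy three properties: every vertex lies in some bag; for every edge, both endpoints lie together in some bag; and for every vertex, the bags containing it form a connected subtree. Here edge (0,7) lies in no bag, so the decomposition is invalid.

No — edge (0,7) lies in no bag.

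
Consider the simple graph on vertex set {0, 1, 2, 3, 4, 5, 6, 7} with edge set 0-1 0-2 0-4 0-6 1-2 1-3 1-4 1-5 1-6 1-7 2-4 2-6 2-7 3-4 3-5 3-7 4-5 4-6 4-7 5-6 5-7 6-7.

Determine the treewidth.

4

A width-4 tree decomposition is:
Bags: B1 = {1, 4, 5, 6, 7}  B2 = {1, 3, 4, 5, 7}  B3 = {1, 2, 4, 6, 7}  B4 = {0, 1, 2, 4, 6}
Tree: B1–B2, B1–B3, B3–B4
Each bag holds 5 vertices, so the decomposition has width 4, which upper-bounds the treewidth. For the lower bound, the 5 vertices {1, 3, 4, 5, 7} are pairwise adjacent, and any tree decomposition puts a clique entirely inside one bag — forcing width ≥ 4. Hence tw(G) = 4 exactly.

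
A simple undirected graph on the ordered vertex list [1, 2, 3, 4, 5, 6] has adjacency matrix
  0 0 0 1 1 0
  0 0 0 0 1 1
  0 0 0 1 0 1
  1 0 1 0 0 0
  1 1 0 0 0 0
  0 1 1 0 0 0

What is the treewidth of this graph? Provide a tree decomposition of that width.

Each bag holds 3 vertices, so the decomposition has width 2, which upper-bounds the treewidth. For the lower bound, G contains the cycle 2–6–3–4–1–5–2, so G is not a forest; only forests have treewidth ≤ 1, hence tw(G) ≥ 2. Hence tw(G) = 2 exactly.

Treewidth 2.
Bags: B1 = {2, 3, 6}  B2 = {2, 3, 4}  B3 = {1, 2, 4}  B4 = {1, 2, 5}
Tree: B1–B2, B2–B3, B3–B4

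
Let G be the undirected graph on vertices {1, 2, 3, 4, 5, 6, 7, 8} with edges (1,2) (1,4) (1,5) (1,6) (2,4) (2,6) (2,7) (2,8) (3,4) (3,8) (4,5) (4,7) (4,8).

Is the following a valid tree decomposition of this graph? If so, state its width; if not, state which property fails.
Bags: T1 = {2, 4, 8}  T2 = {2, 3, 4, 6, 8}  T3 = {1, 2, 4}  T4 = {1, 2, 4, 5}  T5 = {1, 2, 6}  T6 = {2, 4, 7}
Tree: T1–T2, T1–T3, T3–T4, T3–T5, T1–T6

No — bags containing vertex 6 are not connected in the tree.

A tree decomposition must satisfy three properties: every vertex lies in some bag; for every edge, both endpoints lie together in some bag; and for every vertex, the bags containing it form a connected subtree. Here bags containing vertex 6 are not connected in the tree, so the decomposition is invalid.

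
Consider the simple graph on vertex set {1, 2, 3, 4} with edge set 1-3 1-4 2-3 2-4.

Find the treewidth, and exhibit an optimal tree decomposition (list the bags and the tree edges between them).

Treewidth 2.
One optimal decomposition is:
Bags: B1 = {1, 3, 4}  B2 = {2, 3, 4}
Tree: B1–B2

The largest bag has 3 vertices, giving width 2; this decomposition certifies tw(G) ≤ 2. Since 4–1–3–2–4 is a cycle in G, G is not acyclic. Forests are exactly the graphs of treewidth ≤ 1, so tw(G) ≥ 2. Combining the bounds, tw(G) = 2.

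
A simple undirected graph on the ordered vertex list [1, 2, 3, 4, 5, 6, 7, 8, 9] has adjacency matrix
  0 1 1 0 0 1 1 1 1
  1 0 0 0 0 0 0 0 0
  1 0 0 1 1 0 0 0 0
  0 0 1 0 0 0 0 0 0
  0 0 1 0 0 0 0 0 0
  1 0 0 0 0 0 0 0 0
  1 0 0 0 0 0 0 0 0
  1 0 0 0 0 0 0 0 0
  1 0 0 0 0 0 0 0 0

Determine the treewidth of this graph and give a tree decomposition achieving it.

Every bag has size at most 2, so the width is 2 − 1 = 1 and tw(G) ≤ 1. G has an edge, so its treewidth is at least 1. Hence tw(G) = 1 exactly.

Treewidth 1.
One optimal decomposition is:
Bags: B1 = {1, 3}  B2 = {1, 6}  B3 = {3, 5}  B4 = {1, 8}  B5 = {1, 9}  B6 = {3, 4}  B7 = {1, 7}  B8 = {1, 2}
Tree: B1–B2, B1–B3, B2–B4, B2–B5, B3–B6, B1–B7, B2–B8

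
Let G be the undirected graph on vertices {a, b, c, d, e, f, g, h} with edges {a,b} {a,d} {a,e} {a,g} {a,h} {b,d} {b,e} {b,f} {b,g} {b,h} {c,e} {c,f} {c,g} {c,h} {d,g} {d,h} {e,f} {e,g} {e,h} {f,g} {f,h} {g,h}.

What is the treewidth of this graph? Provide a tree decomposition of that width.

Treewidth 4.
Bags: B1 = {b, e, f, g, h}  B2 = {c, e, f, g, h}  B3 = {a, b, e, g, h}  B4 = {a, b, d, g, h}
Tree: B1–B2, B1–B3, B3–B4

Every bag has size at most 5, so the width is 5 − 1 = 4 and tw(G) ≤ 4. Conversely, {c, e, f, g, h} is a clique of size 5, and the vertices of any clique must share a bag in every tree decomposition; so some bag has ≥ 5 vertices and tw(G) ≥ 4. Combining the bounds, tw(G) = 4.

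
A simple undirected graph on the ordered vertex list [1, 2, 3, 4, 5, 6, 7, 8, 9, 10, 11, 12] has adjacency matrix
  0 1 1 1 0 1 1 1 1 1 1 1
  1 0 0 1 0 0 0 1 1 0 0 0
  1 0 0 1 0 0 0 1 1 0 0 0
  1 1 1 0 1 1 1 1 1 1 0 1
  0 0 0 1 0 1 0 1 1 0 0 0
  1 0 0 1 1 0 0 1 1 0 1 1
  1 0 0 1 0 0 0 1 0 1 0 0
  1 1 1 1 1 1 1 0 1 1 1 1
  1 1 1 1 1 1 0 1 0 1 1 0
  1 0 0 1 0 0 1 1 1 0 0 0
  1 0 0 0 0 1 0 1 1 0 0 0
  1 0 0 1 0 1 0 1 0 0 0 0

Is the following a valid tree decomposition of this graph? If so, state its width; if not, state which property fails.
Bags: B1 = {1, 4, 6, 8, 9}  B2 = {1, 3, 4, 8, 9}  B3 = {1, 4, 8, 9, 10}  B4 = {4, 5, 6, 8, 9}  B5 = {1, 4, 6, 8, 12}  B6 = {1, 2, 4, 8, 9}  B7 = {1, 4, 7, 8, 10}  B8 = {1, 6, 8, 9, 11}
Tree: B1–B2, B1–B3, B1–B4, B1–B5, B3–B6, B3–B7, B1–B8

Every vertex of G appears in some bag (union = {1, 2, 3, 4, 5, 6, 7, 8, 9, 10, 11, 12}); every edge is covered by a bag; and for each vertex v the set of bags containing v is connected in the bag tree. The decomposition is therefore valid. The largest bag has 5 vertices, so the width is 4.

Yes; width 4.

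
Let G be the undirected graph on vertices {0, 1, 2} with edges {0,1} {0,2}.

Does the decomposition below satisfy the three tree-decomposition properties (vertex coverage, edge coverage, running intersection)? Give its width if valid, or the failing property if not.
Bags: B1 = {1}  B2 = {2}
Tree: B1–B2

A tree decomposition must satisfy three properties: every vertex lies in some bag; for every edge, both endpoints lie together in some bag; and for every vertex, the bags containing it form a connected subtree. Here vertex 0 appears in no bag, so the decomposition is invalid.

No — vertex 0 appears in no bag.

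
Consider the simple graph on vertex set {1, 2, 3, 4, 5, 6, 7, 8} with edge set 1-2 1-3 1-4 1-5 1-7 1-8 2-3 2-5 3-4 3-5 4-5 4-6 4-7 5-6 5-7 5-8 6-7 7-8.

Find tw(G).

A width-3 tree decomposition is:
Bags: B1 = {1, 4, 5, 7}  B2 = {1, 5, 7, 8}  B3 = {1, 3, 4, 5}  B4 = {1, 2, 3, 5}  B5 = {4, 5, 6, 7}
Tree: B1–B2, B1–B3, B3–B4, B1–B5
Each bag holds 4 vertices, so the decomposition has width 3, which upper-bounds the treewidth. For the lower bound, the 4 vertices {1, 5, 7, 8} are pairwise adjacent, and any tree decomposition puts a clique entirely inside one bag — forcing width ≥ 3. Hence tw(G) = 3 exactly.

3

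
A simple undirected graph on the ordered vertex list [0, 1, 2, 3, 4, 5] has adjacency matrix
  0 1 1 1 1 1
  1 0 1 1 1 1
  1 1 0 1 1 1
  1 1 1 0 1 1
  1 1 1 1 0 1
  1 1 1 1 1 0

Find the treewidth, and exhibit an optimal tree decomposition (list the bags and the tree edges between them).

Treewidth 5.
Bags: B1 = {0, 1, 2, 3, 4, 5}
Tree: (single bag)

A single bag containing all 6 vertices is trivially a valid decomposition of width 5. Conversely, {0, 1, 2, 3, 4, 5} is a clique of size 6, and the vertices of any clique must share a bag in every tree decomposition; so some bag has ≥ 6 vertices and tw(G) ≥ 5. Therefore the treewidth is 5.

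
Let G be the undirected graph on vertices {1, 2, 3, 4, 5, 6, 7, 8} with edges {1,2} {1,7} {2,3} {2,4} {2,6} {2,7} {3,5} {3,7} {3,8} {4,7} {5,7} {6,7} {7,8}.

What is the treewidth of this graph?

A width-2 tree decomposition is:
Bags: B1 = {1, 2, 7}  B2 = {2, 6, 7}  B3 = {2, 4, 7}  B4 = {2, 3, 7}  B5 = {3, 7, 8}  B6 = {3, 5, 7}
Tree: B1–B2, B1–B3, B1–B4, B4–B5, B4–B6
The largest bag has 3 vertices, giving width 2; this decomposition certifies tw(G) ≤ 2. For the lower bound, the 3 vertices {3, 7, 8} are pairwise adjacent, and any tree decomposition puts a clique entirely inside one bag — forcing width ≥ 2. The upper and lower bounds meet at 2, so that is the treewidth.

2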